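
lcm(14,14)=14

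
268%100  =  68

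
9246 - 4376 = 4870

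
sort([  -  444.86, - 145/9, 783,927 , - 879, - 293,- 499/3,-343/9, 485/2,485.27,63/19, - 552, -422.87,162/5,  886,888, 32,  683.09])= [-879, - 552, - 444.86, - 422.87,-293, - 499/3,  -  343/9, - 145/9, 63/19, 32,162/5,485/2,485.27, 683.09, 783, 886, 888, 927]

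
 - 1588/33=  - 1588/33= - 48.12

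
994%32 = 2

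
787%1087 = 787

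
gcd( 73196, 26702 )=2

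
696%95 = 31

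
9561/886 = 9561/886 = 10.79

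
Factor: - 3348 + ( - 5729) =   -  29^1*313^1 = - 9077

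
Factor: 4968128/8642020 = 1242032/2160505 = 2^4*5^( - 1)*11^1*23^( - 1)  *7057^1*18787^( - 1 )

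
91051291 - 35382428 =55668863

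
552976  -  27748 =525228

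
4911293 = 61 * 80513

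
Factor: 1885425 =3^1 * 5^2*23^1*1093^1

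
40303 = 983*41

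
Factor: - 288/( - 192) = 3/2 = 2^( - 1 )*3^1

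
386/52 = 7 + 11/26 = 7.42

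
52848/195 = 17616/65 = 271.02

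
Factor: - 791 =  - 7^1*113^1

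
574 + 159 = 733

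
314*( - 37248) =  - 11695872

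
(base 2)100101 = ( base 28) 19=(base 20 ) 1H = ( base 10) 37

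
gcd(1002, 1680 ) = 6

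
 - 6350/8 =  - 3175/4 = - 793.75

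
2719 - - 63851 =66570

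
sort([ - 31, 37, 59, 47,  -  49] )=[ - 49, - 31, 37,  47, 59] 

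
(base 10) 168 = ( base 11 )143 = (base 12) 120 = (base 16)a8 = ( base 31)5d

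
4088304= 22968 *178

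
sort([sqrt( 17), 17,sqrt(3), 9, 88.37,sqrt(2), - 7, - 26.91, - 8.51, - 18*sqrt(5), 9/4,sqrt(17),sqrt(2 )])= [ - 18*sqrt( 5 ), - 26.91,-8.51, - 7,sqrt (2 ),sqrt(2),sqrt(3),9/4,  sqrt(17),sqrt(17 ),9  ,  17,88.37]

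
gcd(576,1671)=3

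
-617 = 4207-4824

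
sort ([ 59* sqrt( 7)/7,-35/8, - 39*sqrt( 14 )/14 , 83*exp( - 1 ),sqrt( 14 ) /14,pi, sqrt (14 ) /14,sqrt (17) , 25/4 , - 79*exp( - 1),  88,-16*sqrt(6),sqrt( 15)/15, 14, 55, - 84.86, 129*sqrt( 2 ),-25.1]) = [ - 84.86,-16*sqrt( 6) , - 79*exp( - 1)  , - 25.1, - 39* sqrt(14) /14 , - 35/8 , sqrt( 15 )/15, sqrt( 14 )/14, sqrt(14 )/14,pi, sqrt(17), 25/4, 14, 59  *sqrt( 7) /7 , 83 * exp( - 1 ),55, 88, 129* sqrt(2) ]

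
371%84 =35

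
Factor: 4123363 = 659^1*6257^1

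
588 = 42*14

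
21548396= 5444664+16103732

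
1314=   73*18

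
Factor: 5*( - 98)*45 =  - 2^1*3^2*5^2 * 7^2 = - 22050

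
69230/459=150 + 380/459 = 150.83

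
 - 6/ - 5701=6/5701= 0.00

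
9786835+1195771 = 10982606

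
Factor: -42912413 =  - 1889^1*22717^1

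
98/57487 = 98/57487  =  0.00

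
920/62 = 14 + 26/31 = 14.84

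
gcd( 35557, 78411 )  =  1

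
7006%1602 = 598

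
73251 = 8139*9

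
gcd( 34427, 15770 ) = 1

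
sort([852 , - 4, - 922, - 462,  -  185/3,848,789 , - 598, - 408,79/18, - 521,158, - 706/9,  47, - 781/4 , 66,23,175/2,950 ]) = [ - 922,-598,-521,-462, - 408,-781/4, - 706/9, - 185/3, - 4,79/18,  23,47,66,175/2, 158,789,848 , 852,950]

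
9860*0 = 0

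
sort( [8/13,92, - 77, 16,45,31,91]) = [ -77, 8/13,16, 31,45,91,92 ] 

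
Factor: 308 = 2^2*7^1*11^1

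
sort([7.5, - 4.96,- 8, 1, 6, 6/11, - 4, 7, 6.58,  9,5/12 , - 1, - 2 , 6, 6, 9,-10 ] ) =[ -10,-8, - 4.96, - 4 , - 2, - 1,5/12, 6/11, 1, 6, 6,6,6.58 , 7, 7.5, 9, 9] 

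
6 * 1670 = 10020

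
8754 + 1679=10433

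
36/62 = 18/31 = 0.58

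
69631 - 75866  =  -6235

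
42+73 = 115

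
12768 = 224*57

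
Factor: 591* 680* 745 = 299400600 = 2^3*3^1*5^2*17^1*149^1*197^1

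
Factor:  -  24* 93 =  - 2232 = - 2^3*3^2*31^1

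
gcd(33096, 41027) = 7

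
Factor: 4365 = 3^2*5^1*97^1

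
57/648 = 19/216 = 0.09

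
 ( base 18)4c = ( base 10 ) 84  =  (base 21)40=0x54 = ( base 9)103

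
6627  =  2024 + 4603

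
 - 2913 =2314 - 5227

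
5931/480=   12+57/160 = 12.36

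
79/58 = 79/58 = 1.36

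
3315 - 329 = 2986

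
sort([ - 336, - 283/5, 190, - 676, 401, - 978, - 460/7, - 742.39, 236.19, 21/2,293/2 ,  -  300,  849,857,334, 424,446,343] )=[ - 978,-742.39, - 676, - 336 , - 300, - 460/7,  -  283/5,21/2,293/2, 190,236.19 , 334,343,401, 424,446,849, 857 ] 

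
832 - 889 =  - 57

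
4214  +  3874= 8088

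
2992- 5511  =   - 2519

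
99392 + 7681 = 107073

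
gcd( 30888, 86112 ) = 936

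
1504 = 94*16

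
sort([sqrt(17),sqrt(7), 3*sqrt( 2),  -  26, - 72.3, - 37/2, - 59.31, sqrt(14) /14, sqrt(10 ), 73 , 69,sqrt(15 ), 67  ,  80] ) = [ - 72.3, - 59.31, - 26, - 37/2,sqrt( 14 ) /14, sqrt( 7 ),  sqrt(10 ) , sqrt( 15), sqrt ( 17 ), 3*sqrt(2),67, 69, 73, 80 ]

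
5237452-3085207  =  2152245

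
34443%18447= 15996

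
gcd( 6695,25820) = 5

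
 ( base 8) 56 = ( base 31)1f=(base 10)46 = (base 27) 1J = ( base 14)34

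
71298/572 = 35649/286 = 124.65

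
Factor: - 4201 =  - 4201^1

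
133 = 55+78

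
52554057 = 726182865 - 673628808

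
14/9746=7/4873=0.00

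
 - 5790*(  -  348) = 2014920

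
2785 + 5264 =8049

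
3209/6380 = 3209/6380  =  0.50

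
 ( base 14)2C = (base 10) 40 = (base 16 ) 28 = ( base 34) 16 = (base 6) 104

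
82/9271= 82/9271 = 0.01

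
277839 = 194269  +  83570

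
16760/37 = 452 + 36/37 = 452.97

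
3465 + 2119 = 5584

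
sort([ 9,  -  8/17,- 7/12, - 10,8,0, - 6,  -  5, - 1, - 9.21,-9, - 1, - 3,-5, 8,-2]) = [ - 10, - 9.21,-9, - 6 ,-5,  -  5, - 3,-2,-1, - 1,-7/12, -8/17,0,8,8,9]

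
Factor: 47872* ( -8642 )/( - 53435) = 2^9 * 5^( - 1)*11^1 * 17^1 * 29^1*149^1  *10687^( - 1 ) = 413709824/53435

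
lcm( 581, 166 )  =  1162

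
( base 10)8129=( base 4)1333001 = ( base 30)90t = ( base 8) 17701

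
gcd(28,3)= 1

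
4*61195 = 244780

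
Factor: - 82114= -2^1*41057^1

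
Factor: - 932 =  - 2^2* 233^1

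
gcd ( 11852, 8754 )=2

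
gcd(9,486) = 9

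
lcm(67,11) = 737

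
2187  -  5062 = - 2875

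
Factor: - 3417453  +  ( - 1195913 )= -2^1*1423^1*1621^1=- 4613366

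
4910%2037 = 836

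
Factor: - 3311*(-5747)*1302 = 2^1*3^1 * 7^3*11^1*31^1*43^1*821^1 = 24774868734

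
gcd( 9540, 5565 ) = 795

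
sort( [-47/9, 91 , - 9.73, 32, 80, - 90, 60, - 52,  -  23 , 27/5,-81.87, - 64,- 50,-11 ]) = [ -90,-81.87, - 64, - 52, - 50, - 23, - 11,-9.73, - 47/9,27/5,32,60,80,91]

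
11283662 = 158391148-147107486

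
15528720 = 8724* 1780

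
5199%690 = 369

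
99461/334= 99461/334 = 297.79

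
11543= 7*1649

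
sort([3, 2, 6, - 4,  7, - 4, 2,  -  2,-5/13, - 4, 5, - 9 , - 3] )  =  [-9, - 4,-4, - 4, - 3, - 2, - 5/13, 2, 2, 3  ,  5, 6,7]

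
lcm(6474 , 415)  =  32370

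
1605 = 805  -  - 800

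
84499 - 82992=1507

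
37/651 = 37/651=0.06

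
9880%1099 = 1088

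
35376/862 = 17688/431= 41.04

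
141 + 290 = 431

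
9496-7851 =1645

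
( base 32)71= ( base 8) 341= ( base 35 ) 6F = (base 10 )225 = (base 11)195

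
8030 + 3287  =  11317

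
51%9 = 6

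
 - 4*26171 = -104684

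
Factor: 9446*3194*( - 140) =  - 4223873360 = - 2^4*5^1*7^1 * 1597^1 * 4723^1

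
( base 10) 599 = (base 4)21113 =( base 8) 1127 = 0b1001010111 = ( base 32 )in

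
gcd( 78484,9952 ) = 4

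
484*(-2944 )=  - 1424896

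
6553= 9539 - 2986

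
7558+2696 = 10254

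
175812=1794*98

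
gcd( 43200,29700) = 2700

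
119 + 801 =920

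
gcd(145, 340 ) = 5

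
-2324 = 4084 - 6408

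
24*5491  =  131784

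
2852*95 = 270940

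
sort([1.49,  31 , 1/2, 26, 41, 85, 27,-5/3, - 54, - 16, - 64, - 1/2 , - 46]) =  [ - 64, - 54, - 46,- 16, - 5/3, - 1/2,1/2,1.49 , 26, 27, 31, 41, 85 ]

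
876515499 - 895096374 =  - 18580875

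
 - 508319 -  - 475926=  - 32393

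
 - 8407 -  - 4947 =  - 3460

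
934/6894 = 467/3447 = 0.14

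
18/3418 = 9/1709 = 0.01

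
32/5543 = 32/5543 = 0.01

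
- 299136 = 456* ( - 656)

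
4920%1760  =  1400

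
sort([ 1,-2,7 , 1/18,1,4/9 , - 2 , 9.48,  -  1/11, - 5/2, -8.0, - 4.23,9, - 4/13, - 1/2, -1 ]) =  [ - 8.0,-4.23, - 5/2, - 2, - 2, - 1,-1/2,-4/13,  -  1/11,1/18,  4/9,  1,  1,  7,9,9.48] 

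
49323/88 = 49323/88 = 560.49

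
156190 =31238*5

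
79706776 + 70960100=150666876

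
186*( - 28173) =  - 5240178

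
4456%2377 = 2079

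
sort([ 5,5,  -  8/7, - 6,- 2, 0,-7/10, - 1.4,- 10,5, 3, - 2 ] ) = [- 10 , - 6,-2, - 2, - 1.4, - 8/7,-7/10, 0 , 3 , 5, 5,5] 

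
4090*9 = 36810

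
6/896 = 3/448 = 0.01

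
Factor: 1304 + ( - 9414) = -2^1* 5^1*811^1 = -8110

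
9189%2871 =576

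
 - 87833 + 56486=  - 31347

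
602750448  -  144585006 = 458165442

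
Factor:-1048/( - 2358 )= 4/9  =  2^2*3^( - 2 )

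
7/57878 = 7/57878 = 0.00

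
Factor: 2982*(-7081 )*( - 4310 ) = 2^2*3^1 * 5^1*7^1*71^1 * 73^1*97^1*431^1 = 91007986020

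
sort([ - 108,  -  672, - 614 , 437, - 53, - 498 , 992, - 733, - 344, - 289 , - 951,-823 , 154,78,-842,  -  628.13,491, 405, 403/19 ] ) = [ - 951 , - 842,-823, -733,- 672,-628.13 , - 614, - 498, - 344,-289  ,-108,- 53 , 403/19, 78,154 , 405, 437,491,992 ]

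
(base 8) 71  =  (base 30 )1R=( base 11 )52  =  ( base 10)57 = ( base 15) 3C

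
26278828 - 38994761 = - 12715933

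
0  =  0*74929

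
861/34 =861/34 = 25.32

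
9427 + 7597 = 17024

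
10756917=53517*201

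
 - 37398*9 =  - 336582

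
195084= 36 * 5419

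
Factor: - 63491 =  - 173^1  *367^1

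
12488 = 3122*4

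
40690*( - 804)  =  -32714760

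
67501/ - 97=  - 696+11/97 = - 695.89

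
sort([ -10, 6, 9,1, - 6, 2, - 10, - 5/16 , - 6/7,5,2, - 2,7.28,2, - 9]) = [ - 10, - 10, - 9, - 6,-2, - 6/7,-5/16, 1,2, 2,2,5, 6,7.28, 9 ]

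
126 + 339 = 465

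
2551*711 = 1813761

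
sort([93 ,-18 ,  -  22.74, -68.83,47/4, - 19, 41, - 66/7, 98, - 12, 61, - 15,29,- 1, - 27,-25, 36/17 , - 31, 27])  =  [ - 68.83, - 31, - 27, -25 , - 22.74, - 19, - 18, - 15, - 12, - 66/7 , - 1,36/17,  47/4 , 27,29, 41,61, 93, 98] 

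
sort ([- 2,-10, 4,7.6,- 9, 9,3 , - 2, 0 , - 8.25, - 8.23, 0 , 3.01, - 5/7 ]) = [-10, - 9, - 8.25,- 8.23, - 2, - 2, -5/7, 0, 0, 3, 3.01,4, 7.6, 9 ] 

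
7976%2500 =476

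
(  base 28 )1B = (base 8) 47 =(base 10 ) 39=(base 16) 27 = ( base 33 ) 16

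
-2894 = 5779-8673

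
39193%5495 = 728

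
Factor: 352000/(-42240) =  - 3^( - 1)*5^2 = -25/3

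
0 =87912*0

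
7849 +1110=8959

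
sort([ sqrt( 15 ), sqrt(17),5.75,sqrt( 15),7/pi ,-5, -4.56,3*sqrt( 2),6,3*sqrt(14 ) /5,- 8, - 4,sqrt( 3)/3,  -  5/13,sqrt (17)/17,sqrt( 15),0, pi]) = [ - 8,-5 ,  -  4.56,-4, - 5/13, 0, sqrt (17)/17,sqrt (3 )/3,7/pi, 3*  sqrt(14)/5,  pi,sqrt(15),sqrt(15), sqrt(15), sqrt( 17), 3*sqrt( 2),5.75,6 ] 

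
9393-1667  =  7726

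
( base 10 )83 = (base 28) 2r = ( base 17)4f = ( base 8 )123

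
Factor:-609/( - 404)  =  2^( - 2)* 3^1*7^1*29^1*101^(-1) 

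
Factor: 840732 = 2^2*3^1*  70061^1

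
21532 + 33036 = 54568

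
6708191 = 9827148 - 3118957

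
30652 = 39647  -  8995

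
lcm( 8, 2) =8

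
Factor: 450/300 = 2^(-1 )*3^1 =3/2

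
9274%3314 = 2646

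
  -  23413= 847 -24260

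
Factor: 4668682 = 2^1 * 43^1*54287^1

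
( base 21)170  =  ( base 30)JI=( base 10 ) 588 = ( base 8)1114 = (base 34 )ha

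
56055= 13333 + 42722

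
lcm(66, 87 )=1914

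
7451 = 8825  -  1374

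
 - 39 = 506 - 545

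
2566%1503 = 1063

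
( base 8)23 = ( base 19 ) 10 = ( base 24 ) j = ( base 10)19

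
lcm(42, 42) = 42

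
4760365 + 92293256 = 97053621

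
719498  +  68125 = 787623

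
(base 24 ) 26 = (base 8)66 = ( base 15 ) 39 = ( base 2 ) 110110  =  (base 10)54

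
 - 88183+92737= 4554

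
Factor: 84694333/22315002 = 2^(-1 )*3^( - 1)*3719167^( - 1)*84694333^1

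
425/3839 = 425/3839= 0.11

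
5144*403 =2073032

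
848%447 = 401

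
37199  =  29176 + 8023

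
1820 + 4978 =6798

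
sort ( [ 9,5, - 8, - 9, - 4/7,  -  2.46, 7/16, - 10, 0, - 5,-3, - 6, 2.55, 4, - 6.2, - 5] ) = [ - 10,-9, - 8, - 6.2, - 6,  -  5, - 5,  -  3, - 2.46, - 4/7, 0, 7/16,2.55,4, 5, 9]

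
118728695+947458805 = 1066187500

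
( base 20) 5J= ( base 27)4B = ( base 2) 1110111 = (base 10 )119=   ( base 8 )167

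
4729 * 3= 14187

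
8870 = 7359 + 1511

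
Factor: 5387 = 5387^1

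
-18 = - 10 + -8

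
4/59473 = 4/59473 = 0.00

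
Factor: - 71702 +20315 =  - 51387 = - 3^1*7^1 * 2447^1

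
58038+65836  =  123874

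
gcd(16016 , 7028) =28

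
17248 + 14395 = 31643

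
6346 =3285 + 3061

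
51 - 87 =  - 36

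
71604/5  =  14320 + 4/5 = 14320.80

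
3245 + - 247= 2998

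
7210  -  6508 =702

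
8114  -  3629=4485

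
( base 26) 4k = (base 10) 124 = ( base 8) 174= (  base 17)75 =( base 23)59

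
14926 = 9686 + 5240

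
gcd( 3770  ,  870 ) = 290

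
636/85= 636/85 = 7.48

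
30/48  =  5/8 = 0.62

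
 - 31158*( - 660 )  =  20564280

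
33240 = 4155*8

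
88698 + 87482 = 176180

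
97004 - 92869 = 4135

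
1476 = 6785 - 5309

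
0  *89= 0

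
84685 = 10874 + 73811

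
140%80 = 60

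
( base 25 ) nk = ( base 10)595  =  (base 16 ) 253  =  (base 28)L7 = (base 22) 151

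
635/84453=635/84453 = 0.01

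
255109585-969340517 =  - 714230932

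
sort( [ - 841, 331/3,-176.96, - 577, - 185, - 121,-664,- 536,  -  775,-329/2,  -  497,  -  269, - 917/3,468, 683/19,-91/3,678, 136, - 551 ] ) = [  -  841, - 775, - 664, - 577, - 551, - 536,-497,-917/3, - 269, - 185,- 176.96, - 329/2,-121, - 91/3,683/19, 331/3,136,  468, 678 ]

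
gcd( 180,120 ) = 60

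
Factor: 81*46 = 3726 = 2^1*3^4*23^1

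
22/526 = 11/263= 0.04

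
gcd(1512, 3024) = 1512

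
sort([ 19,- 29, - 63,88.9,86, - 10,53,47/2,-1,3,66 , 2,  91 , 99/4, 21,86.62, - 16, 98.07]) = [ - 63,  -  29,-16,-10,  -  1,2,3,19,21, 47/2,99/4,53, 66,86 , 86.62, 88.9, 91,98.07]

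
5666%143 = 89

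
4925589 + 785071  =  5710660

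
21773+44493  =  66266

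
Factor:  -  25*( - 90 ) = 2250=2^1*3^2 * 5^3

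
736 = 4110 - 3374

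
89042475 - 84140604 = 4901871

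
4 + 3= 7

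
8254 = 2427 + 5827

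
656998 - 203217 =453781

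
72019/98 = 72019/98 = 734.89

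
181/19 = 9 + 10/19 = 9.53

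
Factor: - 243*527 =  - 3^5*17^1*31^1 = -128061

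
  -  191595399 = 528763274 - 720358673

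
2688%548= 496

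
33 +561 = 594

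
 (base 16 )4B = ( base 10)75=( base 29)2H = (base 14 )55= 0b1001011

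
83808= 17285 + 66523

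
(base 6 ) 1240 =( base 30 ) ac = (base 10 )312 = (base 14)184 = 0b100111000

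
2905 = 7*415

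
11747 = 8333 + 3414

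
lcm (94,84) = 3948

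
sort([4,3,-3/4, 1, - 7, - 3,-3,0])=[ - 7, - 3,-3, - 3/4,0,1 , 3,4 ]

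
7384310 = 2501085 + 4883225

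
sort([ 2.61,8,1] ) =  [1,2.61,  8]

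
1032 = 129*8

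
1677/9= 559/3 = 186.33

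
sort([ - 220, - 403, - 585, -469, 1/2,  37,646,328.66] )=[-585, - 469  , - 403, - 220, 1/2, 37, 328.66, 646] 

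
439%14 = 5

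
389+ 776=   1165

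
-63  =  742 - 805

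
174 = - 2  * (  -  87 ) 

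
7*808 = 5656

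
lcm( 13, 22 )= 286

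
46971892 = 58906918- 11935026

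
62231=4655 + 57576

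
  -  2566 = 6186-8752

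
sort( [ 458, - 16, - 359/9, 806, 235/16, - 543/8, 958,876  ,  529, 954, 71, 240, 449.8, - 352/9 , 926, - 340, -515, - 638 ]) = [ - 638, - 515, - 340, - 543/8, - 359/9,-352/9,- 16,235/16,71,240,449.8 , 458, 529, 806 , 876, 926, 954, 958 ] 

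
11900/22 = 540+10/11 = 540.91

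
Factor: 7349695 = 5^1*17^1*86467^1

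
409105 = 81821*5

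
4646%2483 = 2163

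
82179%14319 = 10584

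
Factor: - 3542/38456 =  - 2^( - 2)*7^1*19^ ( - 1 ) =-7/76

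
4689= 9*521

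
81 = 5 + 76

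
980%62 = 50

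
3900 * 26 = 101400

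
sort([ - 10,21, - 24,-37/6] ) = [ - 24, - 10, - 37/6, 21]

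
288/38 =144/19 = 7.58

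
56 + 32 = 88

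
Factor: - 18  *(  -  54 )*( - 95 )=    - 2^2*3^5*5^1*19^1 = - 92340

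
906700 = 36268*25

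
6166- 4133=2033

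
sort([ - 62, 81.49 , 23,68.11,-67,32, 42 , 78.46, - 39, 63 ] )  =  [ - 67 , - 62, - 39,  23,32, 42,63, 68.11,78.46, 81.49 ]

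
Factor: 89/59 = 59^(-1 )*89^1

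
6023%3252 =2771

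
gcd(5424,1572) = 12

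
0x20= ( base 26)16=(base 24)18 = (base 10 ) 32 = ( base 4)200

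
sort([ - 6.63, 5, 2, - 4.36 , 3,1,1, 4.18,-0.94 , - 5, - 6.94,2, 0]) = [ - 6.94 , - 6.63, - 5, - 4.36 ,-0.94, 0,1,1,2,2, 3 , 4.18,5 ]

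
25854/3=8618 = 8618.00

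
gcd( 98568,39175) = 1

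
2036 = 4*509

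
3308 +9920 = 13228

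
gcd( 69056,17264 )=17264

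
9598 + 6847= 16445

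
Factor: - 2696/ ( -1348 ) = 2^1 = 2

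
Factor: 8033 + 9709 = 2^1* 3^1 * 2957^1 = 17742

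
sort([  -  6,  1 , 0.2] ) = [ - 6,0.2, 1]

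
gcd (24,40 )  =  8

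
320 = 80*4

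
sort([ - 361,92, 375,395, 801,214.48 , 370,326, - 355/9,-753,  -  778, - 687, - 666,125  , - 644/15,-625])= [  -  778, - 753, - 687, - 666, - 625,-361, - 644/15, - 355/9, 92, 125, 214.48,  326, 370, 375, 395, 801] 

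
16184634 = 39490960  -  23306326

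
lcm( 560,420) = 1680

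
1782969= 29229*61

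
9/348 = 3/116 = 0.03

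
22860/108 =211 + 2/3 = 211.67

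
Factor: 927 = 3^2*103^1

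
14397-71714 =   -  57317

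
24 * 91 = 2184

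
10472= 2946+7526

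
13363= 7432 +5931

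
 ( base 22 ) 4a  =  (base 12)82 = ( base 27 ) 3h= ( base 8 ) 142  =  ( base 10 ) 98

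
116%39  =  38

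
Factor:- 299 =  - 13^1 * 23^1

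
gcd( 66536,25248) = 8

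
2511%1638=873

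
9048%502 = 12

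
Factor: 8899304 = 2^3 * 1112413^1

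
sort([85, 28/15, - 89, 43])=[-89, 28/15 , 43,85]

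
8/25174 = 4/12587   =  0.00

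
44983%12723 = 6814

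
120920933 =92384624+28536309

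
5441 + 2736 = 8177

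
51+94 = 145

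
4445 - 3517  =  928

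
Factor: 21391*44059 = 942466069 = 21391^1* 44059^1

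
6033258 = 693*8706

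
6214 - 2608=3606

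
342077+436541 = 778618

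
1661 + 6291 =7952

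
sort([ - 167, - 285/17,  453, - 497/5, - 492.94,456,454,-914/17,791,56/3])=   [ - 492.94, - 167, - 497/5,-914/17, - 285/17, 56/3,453,  454, 456, 791 ]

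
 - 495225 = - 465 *1065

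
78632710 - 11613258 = 67019452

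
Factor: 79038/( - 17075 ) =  - 2^1*3^2*5^ (  -  2 )*683^( -1 )*4391^1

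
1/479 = 1/479 = 0.00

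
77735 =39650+38085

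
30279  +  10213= 40492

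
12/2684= 3/671 = 0.00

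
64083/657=21361/219 = 97.54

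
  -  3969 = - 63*63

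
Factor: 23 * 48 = 2^4*3^1*23^1 =1104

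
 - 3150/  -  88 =1575/44 = 35.80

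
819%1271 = 819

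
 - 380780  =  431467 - 812247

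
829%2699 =829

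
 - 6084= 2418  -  8502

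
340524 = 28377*12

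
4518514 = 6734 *671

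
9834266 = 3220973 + 6613293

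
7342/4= 3671/2 = 1835.50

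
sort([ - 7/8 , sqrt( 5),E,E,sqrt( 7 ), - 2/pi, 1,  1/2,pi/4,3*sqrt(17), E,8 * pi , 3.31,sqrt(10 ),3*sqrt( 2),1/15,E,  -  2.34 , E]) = [ - 2.34, - 7/8,-2/pi,1/15,  1/2,pi/4,1,sqrt(5),  sqrt(7),  E , E , E,E,E,sqrt(10 ),3.31, 3*sqrt( 2 ),  3*sqrt(17 ), 8*pi ] 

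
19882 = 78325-58443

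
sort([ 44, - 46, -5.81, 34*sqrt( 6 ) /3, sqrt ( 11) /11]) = [ - 46,- 5.81,sqrt(11 )/11,34*sqrt( 6 ) /3,44] 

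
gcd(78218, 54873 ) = 7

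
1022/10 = 102+ 1/5 = 102.20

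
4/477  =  4/477 = 0.01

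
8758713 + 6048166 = 14806879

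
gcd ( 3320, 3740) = 20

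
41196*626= 25788696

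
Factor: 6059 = 73^1*83^1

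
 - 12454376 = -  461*27016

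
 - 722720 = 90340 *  ( - 8)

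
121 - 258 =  -137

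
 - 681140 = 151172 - 832312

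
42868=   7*6124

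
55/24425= 11/4885 = 0.00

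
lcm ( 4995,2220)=19980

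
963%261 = 180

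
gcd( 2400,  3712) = 32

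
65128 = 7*9304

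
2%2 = 0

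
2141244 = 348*6153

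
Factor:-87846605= - 5^1*7^1*11^2 * 20743^1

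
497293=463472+33821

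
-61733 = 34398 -96131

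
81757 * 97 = 7930429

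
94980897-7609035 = 87371862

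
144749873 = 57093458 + 87656415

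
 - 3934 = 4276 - 8210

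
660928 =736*898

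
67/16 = 4 + 3/16=4.19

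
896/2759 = 896/2759 = 0.32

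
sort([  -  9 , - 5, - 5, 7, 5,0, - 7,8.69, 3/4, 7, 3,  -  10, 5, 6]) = [ - 10,-9, - 7, - 5,  -  5,0 , 3/4,3,5,5,6, 7,7,8.69]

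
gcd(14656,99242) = 2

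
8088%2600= 288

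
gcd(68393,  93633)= 1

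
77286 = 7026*11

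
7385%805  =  140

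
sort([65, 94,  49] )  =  [49,65, 94]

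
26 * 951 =24726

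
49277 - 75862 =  - 26585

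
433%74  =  63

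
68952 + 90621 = 159573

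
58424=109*536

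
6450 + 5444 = 11894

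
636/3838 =318/1919 = 0.17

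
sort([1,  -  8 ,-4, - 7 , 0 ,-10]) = [-10 ,-8, -7, - 4, 0,1 ] 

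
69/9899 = 69/9899 = 0.01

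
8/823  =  8/823  =  0.01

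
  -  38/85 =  - 38/85 = - 0.45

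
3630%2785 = 845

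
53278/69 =772  +  10/69 = 772.14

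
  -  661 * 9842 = - 6505562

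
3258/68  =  47 + 31/34= 47.91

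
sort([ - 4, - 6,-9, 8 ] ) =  [ - 9, - 6, - 4, 8]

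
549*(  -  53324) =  - 29274876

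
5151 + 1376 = 6527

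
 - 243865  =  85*( - 2869 )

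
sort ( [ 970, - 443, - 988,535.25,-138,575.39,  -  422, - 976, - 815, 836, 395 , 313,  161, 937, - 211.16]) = [  -  988,  -  976,-815, - 443, - 422 , - 211.16, - 138,161,313, 395, 535.25,575.39, 836, 937, 970] 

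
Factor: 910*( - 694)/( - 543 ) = 631540/543   =  2^2 * 3^ (-1)*5^1*7^1* 13^1*181^( - 1 ) * 347^1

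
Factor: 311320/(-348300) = -2^1*3^( - 4)*5^(- 1)*181^1 = -362/405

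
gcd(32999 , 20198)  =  1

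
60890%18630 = 5000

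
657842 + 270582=928424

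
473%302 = 171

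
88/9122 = 44/4561 = 0.01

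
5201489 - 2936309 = 2265180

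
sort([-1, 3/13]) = [- 1,3/13]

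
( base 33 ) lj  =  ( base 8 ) 1310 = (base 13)42A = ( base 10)712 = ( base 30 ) nm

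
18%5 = 3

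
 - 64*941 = - 60224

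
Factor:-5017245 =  - 3^1*5^1*53^1*6311^1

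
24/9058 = 12/4529 = 0.00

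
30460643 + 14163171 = 44623814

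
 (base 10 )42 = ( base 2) 101010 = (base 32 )1A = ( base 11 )39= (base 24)1I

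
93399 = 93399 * 1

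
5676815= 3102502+2574313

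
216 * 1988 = 429408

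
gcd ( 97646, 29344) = 2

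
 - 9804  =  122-9926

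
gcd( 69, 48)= 3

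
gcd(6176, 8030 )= 2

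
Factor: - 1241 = - 17^1*73^1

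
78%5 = 3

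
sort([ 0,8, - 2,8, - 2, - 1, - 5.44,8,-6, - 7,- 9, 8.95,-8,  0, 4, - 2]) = [ - 9, - 8, - 7, -6, - 5.44, - 2, -2 ,  -  2, - 1,  0, 0,  4, 8 , 8,8,8.95 ]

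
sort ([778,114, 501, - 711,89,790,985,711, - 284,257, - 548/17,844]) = [-711, - 284,  -  548/17, 89,114, 257,501,711,778,790,844,985] 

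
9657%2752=1401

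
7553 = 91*83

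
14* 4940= 69160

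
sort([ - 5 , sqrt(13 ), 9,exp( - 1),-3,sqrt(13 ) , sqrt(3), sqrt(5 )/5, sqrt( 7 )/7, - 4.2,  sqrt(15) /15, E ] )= [ - 5, - 4.2, - 3,sqrt(15 )/15, exp(-1 ), sqrt(7)/7, sqrt(5 )/5, sqrt( 3), E,sqrt (13), sqrt( 13), 9]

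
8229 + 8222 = 16451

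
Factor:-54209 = -151^1*359^1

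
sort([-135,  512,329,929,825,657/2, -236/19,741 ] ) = [-135,  -  236/19, 657/2,329 , 512, 741,825, 929] 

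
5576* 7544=42065344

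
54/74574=1/1381 =0.00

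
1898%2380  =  1898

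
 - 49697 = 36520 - 86217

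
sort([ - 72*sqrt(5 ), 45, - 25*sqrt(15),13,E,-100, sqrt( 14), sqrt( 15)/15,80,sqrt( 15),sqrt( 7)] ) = [ - 72*sqrt(5 ),-100, - 25*sqrt( 15), sqrt (15)/15, sqrt(7 ),E, sqrt( 14 ),sqrt(15 ),13, 45,  80]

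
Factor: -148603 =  - 7^1*13^1*23^1*71^1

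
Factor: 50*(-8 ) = -400 = - 2^4*5^2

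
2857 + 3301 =6158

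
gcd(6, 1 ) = 1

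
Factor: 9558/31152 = 2^( - 3 )*3^3*11^( - 1 ) = 27/88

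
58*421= 24418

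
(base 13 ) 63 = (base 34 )2D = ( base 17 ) 4D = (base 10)81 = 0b1010001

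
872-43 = 829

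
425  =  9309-8884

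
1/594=1/594 = 0.00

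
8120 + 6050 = 14170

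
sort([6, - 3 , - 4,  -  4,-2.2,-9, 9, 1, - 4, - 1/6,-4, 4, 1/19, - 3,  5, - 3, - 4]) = [  -  9 ,-4,-4, -4, - 4,-4,-3, - 3, -3, - 2.2,- 1/6,  1/19,  1 , 4,5,  6, 9]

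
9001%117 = 109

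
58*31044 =1800552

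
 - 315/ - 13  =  315/13 = 24.23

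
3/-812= - 3/812 = -  0.00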